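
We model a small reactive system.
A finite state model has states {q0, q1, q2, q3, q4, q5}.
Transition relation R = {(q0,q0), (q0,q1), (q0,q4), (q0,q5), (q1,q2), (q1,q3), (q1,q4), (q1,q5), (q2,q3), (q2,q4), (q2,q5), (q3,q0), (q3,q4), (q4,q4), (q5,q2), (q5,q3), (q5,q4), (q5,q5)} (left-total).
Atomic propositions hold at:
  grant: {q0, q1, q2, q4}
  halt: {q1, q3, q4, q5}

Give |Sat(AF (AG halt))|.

1

AG halt: greatest fixpoint, start Z0 = {q1, q3, q4, q5}, keep only states in Sat with every successor in Z. Z1 = {q4}; fixed.
Sat(AG halt) = {q4}
AF (AG halt): least fixpoint, start Z0 = {q4}, add states with every successor in Z. Already a fixed point.
Sat(AF (AG halt)) = {q4}
|Sat(AF (AG halt))| = |{q4}| = 1.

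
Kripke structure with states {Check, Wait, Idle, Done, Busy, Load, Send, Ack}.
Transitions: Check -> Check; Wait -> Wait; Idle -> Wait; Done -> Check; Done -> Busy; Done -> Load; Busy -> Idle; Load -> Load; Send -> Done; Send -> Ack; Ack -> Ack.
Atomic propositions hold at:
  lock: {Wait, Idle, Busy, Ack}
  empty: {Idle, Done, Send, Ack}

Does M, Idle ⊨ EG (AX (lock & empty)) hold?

Sat(lock & empty) = {Idle, Ack}
Sat(AX (lock & empty)) = {s : every successor in {Idle, Ack}} = {Busy, Ack}
EG (AX (lock & empty)): greatest fixpoint, start Z0 = {Busy, Ack}, keep only states in Sat with some successor in Z. Z1 = {Ack}; fixed.
Sat(EG (AX (lock & empty))) = {Ack}
Idle ∉ Sat(EG (AX (lock & empty))) = {Ack}, so the formula does not hold at Idle.

No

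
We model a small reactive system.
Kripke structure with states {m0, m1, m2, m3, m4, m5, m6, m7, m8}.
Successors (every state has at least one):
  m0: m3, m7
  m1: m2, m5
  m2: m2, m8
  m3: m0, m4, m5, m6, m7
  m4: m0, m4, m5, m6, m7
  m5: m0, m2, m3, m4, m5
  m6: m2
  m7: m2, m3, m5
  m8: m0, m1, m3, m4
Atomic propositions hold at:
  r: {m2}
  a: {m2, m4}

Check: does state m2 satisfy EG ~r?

No

Sat(~r) = {m0, m1, m3, m4, m5, m6, m7, m8}
EG ~r: greatest fixpoint, start Z0 = {m0, m1, m3, m4, m5, m6, m7, m8}, keep only states in Sat with some successor in Z. Z1 = {m0, m1, m3, m4, m5, m7, m8}; fixed.
Sat(EG ~r) = {m0, m1, m3, m4, m5, m7, m8}
m2 ∉ Sat(EG ~r) = {m0, m1, m3, m4, m5, m7, m8}, so the formula does not hold at m2.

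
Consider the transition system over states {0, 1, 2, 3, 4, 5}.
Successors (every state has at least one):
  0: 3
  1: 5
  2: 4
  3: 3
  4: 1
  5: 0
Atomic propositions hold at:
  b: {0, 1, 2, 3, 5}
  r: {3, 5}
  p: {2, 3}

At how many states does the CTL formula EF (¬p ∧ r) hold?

4

Sat(¬p) = {0, 1, 4, 5}
Sat(¬p ∧ r) = {5}
EF (¬p ∧ r): least fixpoint, start Z0 = {5}, add states with some successor in Z. Z1 = {1, 5}; Z2 = {1, 4, 5}; Z3 = {1, 2, 4, 5}; fixed.
Sat(EF (¬p ∧ r)) = {1, 2, 4, 5}
|Sat(EF (¬p ∧ r))| = |{1, 2, 4, 5}| = 4.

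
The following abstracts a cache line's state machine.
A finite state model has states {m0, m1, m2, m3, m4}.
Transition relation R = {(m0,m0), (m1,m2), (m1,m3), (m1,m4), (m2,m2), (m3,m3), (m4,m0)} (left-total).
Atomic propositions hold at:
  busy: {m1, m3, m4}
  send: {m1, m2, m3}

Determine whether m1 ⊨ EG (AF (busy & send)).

Yes

Sat(busy & send) = {m1, m3}
AF (busy & send): least fixpoint, start Z0 = {m1, m3}, add states with every successor in Z. Already a fixed point.
Sat(AF (busy & send)) = {m1, m3}
EG (AF (busy & send)): greatest fixpoint, start Z0 = {m1, m3}, keep only states in Sat with some successor in Z. Already a fixed point.
Sat(EG (AF (busy & send))) = {m1, m3}
m1 ∈ Sat(EG (AF (busy & send))) = {m1, m3}, so the formula holds at m1.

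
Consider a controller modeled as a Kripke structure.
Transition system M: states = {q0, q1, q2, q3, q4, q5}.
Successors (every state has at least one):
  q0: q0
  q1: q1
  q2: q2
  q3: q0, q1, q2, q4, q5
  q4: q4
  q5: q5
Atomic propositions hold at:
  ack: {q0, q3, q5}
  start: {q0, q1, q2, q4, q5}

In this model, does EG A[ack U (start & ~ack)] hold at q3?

No

Sat(~ack) = {q1, q2, q4}
Sat(start & ~ack) = {q1, q2, q4}
A[ack U (start & ~ack)]: least fixpoint, start Z0 = Sat((start & ~ack)) = {q1, q2, q4}, add states in Sat(ack) with every successor in Z. Already a fixed point.
Sat(A[ack U (start & ~ack)]) = {q1, q2, q4}
EG A[ack U (start & ~ack)]: greatest fixpoint, start Z0 = {q1, q2, q4}, keep only states in Sat with some successor in Z. Already a fixed point.
Sat(EG A[ack U (start & ~ack)]) = {q1, q2, q4}
q3 ∉ Sat(EG A[ack U (start & ~ack)]) = {q1, q2, q4}, so the formula does not hold at q3.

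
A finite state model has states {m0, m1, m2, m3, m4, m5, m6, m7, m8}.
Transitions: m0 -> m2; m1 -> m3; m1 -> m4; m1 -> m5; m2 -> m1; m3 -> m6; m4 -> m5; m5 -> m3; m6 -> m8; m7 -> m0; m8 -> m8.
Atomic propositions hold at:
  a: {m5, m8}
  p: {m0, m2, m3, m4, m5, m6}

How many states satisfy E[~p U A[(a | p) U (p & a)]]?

3

Sat(~p) = {m1, m7, m8}
Sat(a | p) = {m0, m2, m3, m4, m5, m6, m8}
Sat(p & a) = {m5}
A[(a | p) U (p & a)]: least fixpoint, start Z0 = Sat((p & a)) = {m5}, add states in Sat(a | p) with every successor in Z. Z1 = {m4, m5}; fixed.
Sat(A[(a | p) U (p & a)]) = {m4, m5}
E[~p U A[(a | p) U (p & a)]]: least fixpoint, start Z0 = Sat(A[(a | p) U (p & a)]) = {m4, m5}, add states in Sat(~p) with some successor in Z. Z1 = {m1, m4, m5}; fixed.
Sat(E[~p U A[(a | p) U (p & a)]]) = {m1, m4, m5}
|Sat(E[~p U A[(a | p) U (p & a)]])| = |{m1, m4, m5}| = 3.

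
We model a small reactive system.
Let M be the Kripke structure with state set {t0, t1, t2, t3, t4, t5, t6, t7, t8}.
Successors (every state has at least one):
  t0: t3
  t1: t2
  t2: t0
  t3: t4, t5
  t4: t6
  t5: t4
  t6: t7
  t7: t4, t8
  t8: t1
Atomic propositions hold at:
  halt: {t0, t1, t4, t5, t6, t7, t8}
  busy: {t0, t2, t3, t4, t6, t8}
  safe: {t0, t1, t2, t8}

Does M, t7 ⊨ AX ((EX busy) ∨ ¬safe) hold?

No

Sat(EX busy) = {s : some successor in {t0, t2, t3, t4, t6, t8}} = {t0, t1, t2, t3, t4, t5, t7}
Sat(¬safe) = {t3, t4, t5, t6, t7}
Sat((EX busy) ∨ ¬safe) = {t0, t1, t2, t3, t4, t5, t6, t7}
Sat(AX ((EX busy) ∨ ¬safe)) = {s : every successor in {t0, t1, t2, t3, t4, t5, t6, t7}} = {t0, t1, t2, t3, t4, t5, t6, t8}
t7 ∉ Sat(AX ((EX busy) ∨ ¬safe)) = {t0, t1, t2, t3, t4, t5, t6, t8}, so the formula does not hold at t7.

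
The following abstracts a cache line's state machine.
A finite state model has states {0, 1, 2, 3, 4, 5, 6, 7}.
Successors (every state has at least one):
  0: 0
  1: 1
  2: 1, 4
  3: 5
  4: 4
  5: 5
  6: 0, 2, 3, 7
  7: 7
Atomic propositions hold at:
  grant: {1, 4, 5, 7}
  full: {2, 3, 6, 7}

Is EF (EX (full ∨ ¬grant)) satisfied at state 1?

Sat(¬grant) = {0, 2, 3, 6}
Sat(full ∨ ¬grant) = {0, 2, 3, 6, 7}
Sat(EX (full ∨ ¬grant)) = {s : some successor in {0, 2, 3, 6, 7}} = {0, 6, 7}
EF (EX (full ∨ ¬grant)): least fixpoint, start Z0 = {0, 6, 7}, add states with some successor in Z. Already a fixed point.
Sat(EF (EX (full ∨ ¬grant))) = {0, 6, 7}
1 ∉ Sat(EF (EX (full ∨ ¬grant))) = {0, 6, 7}, so the formula does not hold at 1.

No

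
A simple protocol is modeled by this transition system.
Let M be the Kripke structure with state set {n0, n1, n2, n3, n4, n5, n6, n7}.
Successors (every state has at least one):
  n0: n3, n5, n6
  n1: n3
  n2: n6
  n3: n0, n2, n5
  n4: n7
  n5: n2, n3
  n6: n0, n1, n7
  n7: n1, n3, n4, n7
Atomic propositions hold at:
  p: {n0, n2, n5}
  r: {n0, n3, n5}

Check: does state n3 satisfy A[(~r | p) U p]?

No

Sat(~r) = {n1, n2, n4, n6, n7}
Sat(~r | p) = {n0, n1, n2, n4, n5, n6, n7}
A[(~r | p) U p]: least fixpoint, start Z0 = Sat(p) = {n0, n2, n5}, add states in Sat(~r | p) with every successor in Z. Already a fixed point.
Sat(A[(~r | p) U p]) = {n0, n2, n5}
n3 ∉ Sat(A[(~r | p) U p]) = {n0, n2, n5}, so the formula does not hold at n3.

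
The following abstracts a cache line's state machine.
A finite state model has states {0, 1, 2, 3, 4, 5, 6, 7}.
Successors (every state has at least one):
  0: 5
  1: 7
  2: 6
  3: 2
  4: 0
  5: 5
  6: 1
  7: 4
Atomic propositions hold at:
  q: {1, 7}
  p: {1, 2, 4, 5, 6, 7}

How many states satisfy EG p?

EG p: greatest fixpoint, start Z0 = {1, 2, 4, 5, 6, 7}, keep only states in Sat with some successor in Z. Z1 = {1, 2, 5, 6, 7}; Z2 = {1, 2, 5, 6}; Z3 = {2, 5, 6}; Z4 = {2, 5}; Z5 = {5}; fixed.
Sat(EG p) = {5}
|Sat(EG p)| = |{5}| = 1.

1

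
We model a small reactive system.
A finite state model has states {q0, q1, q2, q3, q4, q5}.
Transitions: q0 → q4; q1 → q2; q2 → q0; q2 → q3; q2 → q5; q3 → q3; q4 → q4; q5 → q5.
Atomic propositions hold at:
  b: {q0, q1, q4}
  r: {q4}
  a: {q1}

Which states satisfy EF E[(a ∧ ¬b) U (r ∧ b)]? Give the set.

Sat(¬b) = {q2, q3, q5}
Sat(a ∧ ¬b) = ∅
Sat(r ∧ b) = {q4}
E[(a ∧ ¬b) U (r ∧ b)]: least fixpoint, start Z0 = Sat((r ∧ b)) = {q4}, add states in Sat(a ∧ ¬b) with some successor in Z. Already a fixed point.
Sat(E[(a ∧ ¬b) U (r ∧ b)]) = {q4}
EF E[(a ∧ ¬b) U (r ∧ b)]: least fixpoint, start Z0 = {q4}, add states with some successor in Z. Z1 = {q0, q4}; Z2 = {q0, q2, q4}; Z3 = {q0, q1, q2, q4}; fixed.
Sat(EF E[(a ∧ ¬b) U (r ∧ b)]) = {q0, q1, q2, q4}

{q0, q1, q2, q4}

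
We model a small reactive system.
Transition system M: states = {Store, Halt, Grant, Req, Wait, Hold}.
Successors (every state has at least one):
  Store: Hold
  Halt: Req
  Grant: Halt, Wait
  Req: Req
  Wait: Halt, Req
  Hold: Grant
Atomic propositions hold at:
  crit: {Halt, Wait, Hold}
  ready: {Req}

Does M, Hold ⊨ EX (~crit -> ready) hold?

Sat(~crit) = {Store, Grant, Req}
Sat(~crit -> ready) = {Halt, Req, Wait, Hold}
Sat(EX (~crit -> ready)) = {s : some successor in {Halt, Req, Wait, Hold}} = {Store, Halt, Grant, Req, Wait}
Hold ∉ Sat(EX (~crit -> ready)) = {Store, Halt, Grant, Req, Wait}, so the formula does not hold at Hold.

No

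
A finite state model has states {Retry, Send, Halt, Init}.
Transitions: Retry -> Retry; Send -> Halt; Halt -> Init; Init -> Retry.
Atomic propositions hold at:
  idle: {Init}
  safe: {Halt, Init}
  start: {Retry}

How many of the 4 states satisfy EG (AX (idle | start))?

3

Sat(idle | start) = {Retry, Init}
Sat(AX (idle | start)) = {s : every successor in {Retry, Init}} = {Retry, Halt, Init}
EG (AX (idle | start)): greatest fixpoint, start Z0 = {Retry, Halt, Init}, keep only states in Sat with some successor in Z. Already a fixed point.
Sat(EG (AX (idle | start))) = {Retry, Halt, Init}
|Sat(EG (AX (idle | start)))| = |{Retry, Halt, Init}| = 3.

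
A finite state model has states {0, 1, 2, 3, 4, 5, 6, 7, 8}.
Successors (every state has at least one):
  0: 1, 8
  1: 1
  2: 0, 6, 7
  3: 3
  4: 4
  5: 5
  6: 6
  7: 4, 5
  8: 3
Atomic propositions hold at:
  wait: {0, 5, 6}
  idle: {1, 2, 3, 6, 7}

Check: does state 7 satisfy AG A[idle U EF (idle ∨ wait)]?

No

Sat(idle ∨ wait) = {0, 1, 2, 3, 5, 6, 7}
EF (idle ∨ wait): least fixpoint, start Z0 = {0, 1, 2, 3, 5, 6, 7}, add states with some successor in Z. Z1 = {0, 1, 2, 3, 5, 6, 7, 8}; fixed.
Sat(EF (idle ∨ wait)) = {0, 1, 2, 3, 5, 6, 7, 8}
A[idle U EF (idle ∨ wait)]: least fixpoint, start Z0 = Sat(EF (idle ∨ wait)) = {0, 1, 2, 3, 5, 6, 7, 8}, add states in Sat(idle) with every successor in Z. Already a fixed point.
Sat(A[idle U EF (idle ∨ wait)]) = {0, 1, 2, 3, 5, 6, 7, 8}
AG A[idle U EF (idle ∨ wait)]: greatest fixpoint, start Z0 = {0, 1, 2, 3, 5, 6, 7, 8}, keep only states in Sat with every successor in Z. Z1 = {0, 1, 2, 3, 5, 6, 8}; Z2 = {0, 1, 3, 5, 6, 8}; fixed.
Sat(AG A[idle U EF (idle ∨ wait)]) = {0, 1, 3, 5, 6, 8}
7 ∉ Sat(AG A[idle U EF (idle ∨ wait)]) = {0, 1, 3, 5, 6, 8}, so the formula does not hold at 7.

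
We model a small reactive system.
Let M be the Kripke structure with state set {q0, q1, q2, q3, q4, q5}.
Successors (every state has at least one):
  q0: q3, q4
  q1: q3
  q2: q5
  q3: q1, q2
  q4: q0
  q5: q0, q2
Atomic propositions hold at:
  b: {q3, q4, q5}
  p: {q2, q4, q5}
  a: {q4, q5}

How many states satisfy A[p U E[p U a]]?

E[p U a]: least fixpoint, start Z0 = Sat(a) = {q4, q5}, add states in Sat(p) with some successor in Z. Z1 = {q2, q4, q5}; fixed.
Sat(E[p U a]) = {q2, q4, q5}
A[p U E[p U a]]: least fixpoint, start Z0 = Sat(E[p U a]) = {q2, q4, q5}, add states in Sat(p) with every successor in Z. Already a fixed point.
Sat(A[p U E[p U a]]) = {q2, q4, q5}
|Sat(A[p U E[p U a]])| = |{q2, q4, q5}| = 3.

3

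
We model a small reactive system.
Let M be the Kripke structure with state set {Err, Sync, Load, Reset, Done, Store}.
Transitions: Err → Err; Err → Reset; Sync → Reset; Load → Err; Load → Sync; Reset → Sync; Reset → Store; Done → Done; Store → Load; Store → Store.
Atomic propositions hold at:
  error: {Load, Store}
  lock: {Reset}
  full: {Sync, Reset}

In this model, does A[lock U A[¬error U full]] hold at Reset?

Yes

Sat(¬error) = {Err, Sync, Reset, Done}
A[¬error U full]: least fixpoint, start Z0 = Sat(full) = {Sync, Reset}, add states in Sat(¬error) with every successor in Z. Already a fixed point.
Sat(A[¬error U full]) = {Sync, Reset}
A[lock U A[¬error U full]]: least fixpoint, start Z0 = Sat(A[¬error U full]) = {Sync, Reset}, add states in Sat(lock) with every successor in Z. Already a fixed point.
Sat(A[lock U A[¬error U full]]) = {Sync, Reset}
Reset ∈ Sat(A[lock U A[¬error U full]]) = {Sync, Reset}, so the formula holds at Reset.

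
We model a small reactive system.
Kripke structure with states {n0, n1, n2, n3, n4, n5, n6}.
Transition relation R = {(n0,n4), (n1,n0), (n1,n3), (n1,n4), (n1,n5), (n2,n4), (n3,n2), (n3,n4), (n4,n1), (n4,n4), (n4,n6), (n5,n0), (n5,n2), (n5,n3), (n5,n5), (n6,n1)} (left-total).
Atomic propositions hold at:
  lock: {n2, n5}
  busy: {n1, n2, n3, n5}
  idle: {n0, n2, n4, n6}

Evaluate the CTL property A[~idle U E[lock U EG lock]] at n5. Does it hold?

Sat(~idle) = {n1, n3, n5}
EG lock: greatest fixpoint, start Z0 = {n2, n5}, keep only states in Sat with some successor in Z. Z1 = {n5}; fixed.
Sat(EG lock) = {n5}
E[lock U EG lock]: least fixpoint, start Z0 = Sat(EG lock) = {n5}, add states in Sat(lock) with some successor in Z. Already a fixed point.
Sat(E[lock U EG lock]) = {n5}
A[~idle U E[lock U EG lock]]: least fixpoint, start Z0 = Sat(E[lock U EG lock]) = {n5}, add states in Sat(~idle) with every successor in Z. Already a fixed point.
Sat(A[~idle U E[lock U EG lock]]) = {n5}
n5 ∈ Sat(A[~idle U E[lock U EG lock]]) = {n5}, so the formula holds at n5.

Yes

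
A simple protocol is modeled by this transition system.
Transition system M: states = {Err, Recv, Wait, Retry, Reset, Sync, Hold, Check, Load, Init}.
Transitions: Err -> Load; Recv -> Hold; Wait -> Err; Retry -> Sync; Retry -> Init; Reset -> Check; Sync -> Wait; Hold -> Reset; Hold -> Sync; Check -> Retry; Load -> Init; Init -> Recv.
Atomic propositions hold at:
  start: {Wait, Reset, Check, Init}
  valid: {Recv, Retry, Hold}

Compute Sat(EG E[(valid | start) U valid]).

{Recv, Retry, Reset, Hold, Check, Init}

Sat(valid | start) = {Recv, Wait, Retry, Reset, Hold, Check, Init}
E[(valid | start) U valid]: least fixpoint, start Z0 = Sat(valid) = {Recv, Retry, Hold}, add states in Sat(valid | start) with some successor in Z. Z1 = {Recv, Retry, Hold, Check, Init}; Z2 = {Recv, Retry, Reset, Hold, Check, Init}; fixed.
Sat(E[(valid | start) U valid]) = {Recv, Retry, Reset, Hold, Check, Init}
EG E[(valid | start) U valid]: greatest fixpoint, start Z0 = {Recv, Retry, Reset, Hold, Check, Init}, keep only states in Sat with some successor in Z. Already a fixed point.
Sat(EG E[(valid | start) U valid]) = {Recv, Retry, Reset, Hold, Check, Init}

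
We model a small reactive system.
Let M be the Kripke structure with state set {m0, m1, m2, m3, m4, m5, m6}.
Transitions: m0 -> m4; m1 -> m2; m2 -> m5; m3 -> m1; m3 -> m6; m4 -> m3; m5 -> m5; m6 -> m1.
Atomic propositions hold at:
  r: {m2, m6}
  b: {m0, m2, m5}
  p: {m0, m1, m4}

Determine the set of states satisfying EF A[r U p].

{m0, m1, m3, m4, m6}

A[r U p]: least fixpoint, start Z0 = Sat(p) = {m0, m1, m4}, add states in Sat(r) with every successor in Z. Z1 = {m0, m1, m4, m6}; fixed.
Sat(A[r U p]) = {m0, m1, m4, m6}
EF A[r U p]: least fixpoint, start Z0 = {m0, m1, m4, m6}, add states with some successor in Z. Z1 = {m0, m1, m3, m4, m6}; fixed.
Sat(EF A[r U p]) = {m0, m1, m3, m4, m6}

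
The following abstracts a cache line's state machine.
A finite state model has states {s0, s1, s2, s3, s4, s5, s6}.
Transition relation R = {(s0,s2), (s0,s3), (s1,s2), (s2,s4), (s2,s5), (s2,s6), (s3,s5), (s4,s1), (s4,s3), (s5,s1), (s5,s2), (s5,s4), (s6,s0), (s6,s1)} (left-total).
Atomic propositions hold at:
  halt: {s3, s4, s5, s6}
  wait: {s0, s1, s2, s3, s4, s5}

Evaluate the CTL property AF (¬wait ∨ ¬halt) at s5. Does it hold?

No

Sat(¬wait) = {s6}
Sat(¬halt) = {s0, s1, s2}
Sat(¬wait ∨ ¬halt) = {s0, s1, s2, s6}
AF (¬wait ∨ ¬halt): least fixpoint, start Z0 = {s0, s1, s2, s6}, add states with every successor in Z. Already a fixed point.
Sat(AF (¬wait ∨ ¬halt)) = {s0, s1, s2, s6}
s5 ∉ Sat(AF (¬wait ∨ ¬halt)) = {s0, s1, s2, s6}, so the formula does not hold at s5.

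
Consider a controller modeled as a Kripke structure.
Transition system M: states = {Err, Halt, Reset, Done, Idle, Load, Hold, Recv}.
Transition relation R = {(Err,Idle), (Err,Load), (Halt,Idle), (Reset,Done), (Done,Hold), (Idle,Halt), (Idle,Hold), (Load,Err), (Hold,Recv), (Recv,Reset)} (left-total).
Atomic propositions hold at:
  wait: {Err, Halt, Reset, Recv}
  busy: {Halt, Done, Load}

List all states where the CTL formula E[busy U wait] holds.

{Err, Halt, Reset, Load, Recv}

E[busy U wait]: least fixpoint, start Z0 = Sat(wait) = {Err, Halt, Reset, Recv}, add states in Sat(busy) with some successor in Z. Z1 = {Err, Halt, Reset, Load, Recv}; fixed.
Sat(E[busy U wait]) = {Err, Halt, Reset, Load, Recv}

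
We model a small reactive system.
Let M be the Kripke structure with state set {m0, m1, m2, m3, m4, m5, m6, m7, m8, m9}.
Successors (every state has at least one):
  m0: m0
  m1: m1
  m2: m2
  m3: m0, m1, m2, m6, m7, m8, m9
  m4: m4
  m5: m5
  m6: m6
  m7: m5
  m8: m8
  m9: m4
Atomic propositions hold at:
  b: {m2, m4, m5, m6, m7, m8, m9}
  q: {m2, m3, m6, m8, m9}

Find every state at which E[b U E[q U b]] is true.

E[q U b]: least fixpoint, start Z0 = Sat(b) = {m2, m4, m5, m6, m7, m8, m9}, add states in Sat(q) with some successor in Z. Z1 = {m2, m3, m4, m5, m6, m7, m8, m9}; fixed.
Sat(E[q U b]) = {m2, m3, m4, m5, m6, m7, m8, m9}
E[b U E[q U b]]: least fixpoint, start Z0 = Sat(E[q U b]) = {m2, m3, m4, m5, m6, m7, m8, m9}, add states in Sat(b) with some successor in Z. Already a fixed point.
Sat(E[b U E[q U b]]) = {m2, m3, m4, m5, m6, m7, m8, m9}

{m2, m3, m4, m5, m6, m7, m8, m9}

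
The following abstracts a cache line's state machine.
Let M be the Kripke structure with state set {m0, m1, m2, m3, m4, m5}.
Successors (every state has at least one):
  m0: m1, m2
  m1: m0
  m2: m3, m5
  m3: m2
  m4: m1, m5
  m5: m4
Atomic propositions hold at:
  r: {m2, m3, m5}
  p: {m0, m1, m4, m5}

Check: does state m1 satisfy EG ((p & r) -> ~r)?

Sat(p & r) = {m5}
Sat(~r) = {m0, m1, m4}
Sat((p & r) -> ~r) = {m0, m1, m2, m3, m4}
EG ((p & r) -> ~r): greatest fixpoint, start Z0 = {m0, m1, m2, m3, m4}, keep only states in Sat with some successor in Z. Already a fixed point.
Sat(EG ((p & r) -> ~r)) = {m0, m1, m2, m3, m4}
m1 ∈ Sat(EG ((p & r) -> ~r)) = {m0, m1, m2, m3, m4}, so the formula holds at m1.

Yes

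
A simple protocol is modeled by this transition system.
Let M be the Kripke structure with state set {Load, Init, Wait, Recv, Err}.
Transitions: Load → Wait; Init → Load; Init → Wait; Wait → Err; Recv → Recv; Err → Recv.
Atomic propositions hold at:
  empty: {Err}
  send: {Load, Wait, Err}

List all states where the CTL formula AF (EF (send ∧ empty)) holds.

Sat(send ∧ empty) = {Err}
EF (send ∧ empty): least fixpoint, start Z0 = {Err}, add states with some successor in Z. Z1 = {Wait, Err}; Z2 = {Load, Init, Wait, Err}; fixed.
Sat(EF (send ∧ empty)) = {Load, Init, Wait, Err}
AF (EF (send ∧ empty)): least fixpoint, start Z0 = {Load, Init, Wait, Err}, add states with every successor in Z. Already a fixed point.
Sat(AF (EF (send ∧ empty))) = {Load, Init, Wait, Err}

{Load, Init, Wait, Err}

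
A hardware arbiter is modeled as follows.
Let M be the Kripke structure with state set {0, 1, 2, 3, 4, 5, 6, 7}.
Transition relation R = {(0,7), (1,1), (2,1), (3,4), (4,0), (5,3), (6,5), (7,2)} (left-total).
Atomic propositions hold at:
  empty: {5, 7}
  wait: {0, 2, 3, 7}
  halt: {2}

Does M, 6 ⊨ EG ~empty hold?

Sat(~empty) = {0, 1, 2, 3, 4, 6}
EG ~empty: greatest fixpoint, start Z0 = {0, 1, 2, 3, 4, 6}, keep only states in Sat with some successor in Z. Z1 = {1, 2, 3, 4}; Z2 = {1, 2, 3}; Z3 = {1, 2}; fixed.
Sat(EG ~empty) = {1, 2}
6 ∉ Sat(EG ~empty) = {1, 2}, so the formula does not hold at 6.

No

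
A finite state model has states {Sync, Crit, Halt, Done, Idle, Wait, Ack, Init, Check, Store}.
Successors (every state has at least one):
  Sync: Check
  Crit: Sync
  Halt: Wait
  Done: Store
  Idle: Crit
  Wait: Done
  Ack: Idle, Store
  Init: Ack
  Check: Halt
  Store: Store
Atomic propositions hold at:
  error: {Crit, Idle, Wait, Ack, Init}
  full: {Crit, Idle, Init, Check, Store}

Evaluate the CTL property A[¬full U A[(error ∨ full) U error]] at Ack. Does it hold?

Sat(¬full) = {Sync, Halt, Done, Wait, Ack}
Sat(error ∨ full) = {Crit, Idle, Wait, Ack, Init, Check, Store}
A[(error ∨ full) U error]: least fixpoint, start Z0 = Sat(error) = {Crit, Idle, Wait, Ack, Init}, add states in Sat(error ∨ full) with every successor in Z. Already a fixed point.
Sat(A[(error ∨ full) U error]) = {Crit, Idle, Wait, Ack, Init}
A[¬full U A[(error ∨ full) U error]]: least fixpoint, start Z0 = Sat(A[(error ∨ full) U error]) = {Crit, Idle, Wait, Ack, Init}, add states in Sat(¬full) with every successor in Z. Z1 = {Crit, Halt, Idle, Wait, Ack, Init}; fixed.
Sat(A[¬full U A[(error ∨ full) U error]]) = {Crit, Halt, Idle, Wait, Ack, Init}
Ack ∈ Sat(A[¬full U A[(error ∨ full) U error]]) = {Crit, Halt, Idle, Wait, Ack, Init}, so the formula holds at Ack.

Yes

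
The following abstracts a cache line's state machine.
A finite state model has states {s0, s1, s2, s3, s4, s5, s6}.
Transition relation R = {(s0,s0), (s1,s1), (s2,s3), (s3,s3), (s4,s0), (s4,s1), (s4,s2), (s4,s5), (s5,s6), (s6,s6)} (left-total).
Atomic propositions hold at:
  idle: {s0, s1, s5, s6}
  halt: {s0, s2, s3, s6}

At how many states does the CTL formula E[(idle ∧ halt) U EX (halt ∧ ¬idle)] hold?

Sat(idle ∧ halt) = {s0, s6}
Sat(¬idle) = {s2, s3, s4}
Sat(halt ∧ ¬idle) = {s2, s3}
Sat(EX (halt ∧ ¬idle)) = {s : some successor in {s2, s3}} = {s2, s3, s4}
E[(idle ∧ halt) U EX (halt ∧ ¬idle)]: least fixpoint, start Z0 = Sat(EX (halt ∧ ¬idle)) = {s2, s3, s4}, add states in Sat(idle ∧ halt) with some successor in Z. Already a fixed point.
Sat(E[(idle ∧ halt) U EX (halt ∧ ¬idle)]) = {s2, s3, s4}
|Sat(E[(idle ∧ halt) U EX (halt ∧ ¬idle)])| = |{s2, s3, s4}| = 3.

3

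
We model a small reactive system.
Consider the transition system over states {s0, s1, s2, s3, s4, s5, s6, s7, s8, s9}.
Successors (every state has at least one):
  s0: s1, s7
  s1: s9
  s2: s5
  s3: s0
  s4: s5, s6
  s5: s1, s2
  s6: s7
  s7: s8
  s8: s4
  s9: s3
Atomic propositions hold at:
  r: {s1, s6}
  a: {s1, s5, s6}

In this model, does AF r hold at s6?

AF r: least fixpoint, start Z0 = {s1, s6}, add states with every successor in Z. Already a fixed point.
Sat(AF r) = {s1, s6}
s6 ∈ Sat(AF r) = {s1, s6}, so the formula holds at s6.

Yes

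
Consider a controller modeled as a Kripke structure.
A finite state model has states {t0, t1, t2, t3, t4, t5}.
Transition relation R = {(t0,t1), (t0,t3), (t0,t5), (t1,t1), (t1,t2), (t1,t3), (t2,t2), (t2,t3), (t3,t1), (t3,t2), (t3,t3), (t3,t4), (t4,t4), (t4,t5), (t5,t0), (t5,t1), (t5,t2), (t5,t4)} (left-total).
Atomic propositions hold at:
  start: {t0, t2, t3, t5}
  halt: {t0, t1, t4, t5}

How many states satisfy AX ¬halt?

1

Sat(¬halt) = {t2, t3}
Sat(AX ¬halt) = {s : every successor in {t2, t3}} = {t2}
|Sat(AX ¬halt)| = |{t2}| = 1.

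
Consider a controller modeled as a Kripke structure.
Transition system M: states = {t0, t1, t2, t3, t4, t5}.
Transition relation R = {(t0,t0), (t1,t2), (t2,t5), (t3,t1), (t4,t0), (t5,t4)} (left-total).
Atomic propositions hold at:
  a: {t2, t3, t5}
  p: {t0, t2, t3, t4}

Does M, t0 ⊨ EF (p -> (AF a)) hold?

AF a: least fixpoint, start Z0 = {t2, t3, t5}, add states with every successor in Z. Z1 = {t1, t2, t3, t5}; fixed.
Sat(AF a) = {t1, t2, t3, t5}
Sat(p -> (AF a)) = {t1, t2, t3, t5}
EF (p -> (AF a)): least fixpoint, start Z0 = {t1, t2, t3, t5}, add states with some successor in Z. Already a fixed point.
Sat(EF (p -> (AF a))) = {t1, t2, t3, t5}
t0 ∉ Sat(EF (p -> (AF a))) = {t1, t2, t3, t5}, so the formula does not hold at t0.

No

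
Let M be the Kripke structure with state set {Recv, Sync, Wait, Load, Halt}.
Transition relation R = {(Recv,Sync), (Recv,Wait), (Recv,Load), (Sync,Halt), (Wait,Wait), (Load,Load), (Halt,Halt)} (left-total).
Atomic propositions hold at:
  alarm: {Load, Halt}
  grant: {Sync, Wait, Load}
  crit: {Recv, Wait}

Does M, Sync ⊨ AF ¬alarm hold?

Sat(¬alarm) = {Recv, Sync, Wait}
AF ¬alarm: least fixpoint, start Z0 = {Recv, Sync, Wait}, add states with every successor in Z. Already a fixed point.
Sat(AF ¬alarm) = {Recv, Sync, Wait}
Sync ∈ Sat(AF ¬alarm) = {Recv, Sync, Wait}, so the formula holds at Sync.

Yes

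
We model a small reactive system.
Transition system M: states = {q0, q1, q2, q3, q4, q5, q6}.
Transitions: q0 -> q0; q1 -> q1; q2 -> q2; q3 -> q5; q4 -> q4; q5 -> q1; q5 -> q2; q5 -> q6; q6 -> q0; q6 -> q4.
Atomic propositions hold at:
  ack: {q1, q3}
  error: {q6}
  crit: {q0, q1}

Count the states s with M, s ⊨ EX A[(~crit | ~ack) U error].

Sat(~crit) = {q2, q3, q4, q5, q6}
Sat(~ack) = {q0, q2, q4, q5, q6}
Sat(~crit | ~ack) = {q0, q2, q3, q4, q5, q6}
A[(~crit | ~ack) U error]: least fixpoint, start Z0 = Sat(error) = {q6}, add states in Sat(~crit | ~ack) with every successor in Z. Already a fixed point.
Sat(A[(~crit | ~ack) U error]) = {q6}
Sat(EX A[(~crit | ~ack) U error]) = {s : some successor in {q6}} = {q5}
|Sat(EX A[(~crit | ~ack) U error])| = |{q5}| = 1.

1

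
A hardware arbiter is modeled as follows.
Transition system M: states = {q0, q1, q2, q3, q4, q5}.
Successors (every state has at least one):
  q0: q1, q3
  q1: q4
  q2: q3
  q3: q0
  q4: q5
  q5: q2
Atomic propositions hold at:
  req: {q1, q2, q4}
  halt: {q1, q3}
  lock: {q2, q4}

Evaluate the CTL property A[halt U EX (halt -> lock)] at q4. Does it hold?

Yes

Sat(halt -> lock) = {q0, q2, q4, q5}
Sat(EX (halt -> lock)) = {s : some successor in {q0, q2, q4, q5}} = {q1, q3, q4, q5}
A[halt U EX (halt -> lock)]: least fixpoint, start Z0 = Sat(EX (halt -> lock)) = {q1, q3, q4, q5}, add states in Sat(halt) with every successor in Z. Already a fixed point.
Sat(A[halt U EX (halt -> lock)]) = {q1, q3, q4, q5}
q4 ∈ Sat(A[halt U EX (halt -> lock)]) = {q1, q3, q4, q5}, so the formula holds at q4.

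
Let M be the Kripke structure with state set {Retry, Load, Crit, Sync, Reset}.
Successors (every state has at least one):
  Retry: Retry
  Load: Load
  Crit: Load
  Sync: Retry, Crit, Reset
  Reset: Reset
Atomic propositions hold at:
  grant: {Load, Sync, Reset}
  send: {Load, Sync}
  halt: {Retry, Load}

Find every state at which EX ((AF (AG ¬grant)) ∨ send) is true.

{Retry, Load, Crit, Sync}

Sat(¬grant) = {Retry, Crit}
AG ¬grant: greatest fixpoint, start Z0 = {Retry, Crit}, keep only states in Sat with every successor in Z. Z1 = {Retry}; fixed.
Sat(AG ¬grant) = {Retry}
AF (AG ¬grant): least fixpoint, start Z0 = {Retry}, add states with every successor in Z. Already a fixed point.
Sat(AF (AG ¬grant)) = {Retry}
Sat((AF (AG ¬grant)) ∨ send) = {Retry, Load, Sync}
Sat(EX ((AF (AG ¬grant)) ∨ send)) = {s : some successor in {Retry, Load, Sync}} = {Retry, Load, Crit, Sync}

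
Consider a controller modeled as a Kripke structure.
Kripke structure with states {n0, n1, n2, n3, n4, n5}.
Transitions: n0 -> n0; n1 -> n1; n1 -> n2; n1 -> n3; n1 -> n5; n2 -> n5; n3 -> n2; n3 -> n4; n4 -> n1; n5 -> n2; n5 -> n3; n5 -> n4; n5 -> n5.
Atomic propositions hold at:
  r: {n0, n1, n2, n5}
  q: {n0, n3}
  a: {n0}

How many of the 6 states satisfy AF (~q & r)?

Sat(~q) = {n1, n2, n4, n5}
Sat(~q & r) = {n1, n2, n5}
AF (~q & r): least fixpoint, start Z0 = {n1, n2, n5}, add states with every successor in Z. Z1 = {n1, n2, n4, n5}; Z2 = {n1, n2, n3, n4, n5}; fixed.
Sat(AF (~q & r)) = {n1, n2, n3, n4, n5}
|Sat(AF (~q & r))| = |{n1, n2, n3, n4, n5}| = 5.

5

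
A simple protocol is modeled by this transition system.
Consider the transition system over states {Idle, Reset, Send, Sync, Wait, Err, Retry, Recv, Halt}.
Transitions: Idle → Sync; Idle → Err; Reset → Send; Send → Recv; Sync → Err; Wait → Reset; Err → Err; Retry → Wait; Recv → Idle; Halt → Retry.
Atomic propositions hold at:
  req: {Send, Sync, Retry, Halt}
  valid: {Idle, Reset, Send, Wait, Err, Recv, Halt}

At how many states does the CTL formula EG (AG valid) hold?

1

AG valid: greatest fixpoint, start Z0 = {Idle, Reset, Send, Wait, Err, Recv, Halt}, keep only states in Sat with every successor in Z. Z1 = {Reset, Send, Wait, Err, Recv}; Z2 = {Reset, Send, Wait, Err}; Z3 = {Reset, Wait, Err}; Z4 = {Wait, Err}; Z5 = {Err}; fixed.
Sat(AG valid) = {Err}
EG (AG valid): greatest fixpoint, start Z0 = {Err}, keep only states in Sat with some successor in Z. Already a fixed point.
Sat(EG (AG valid)) = {Err}
|Sat(EG (AG valid))| = |{Err}| = 1.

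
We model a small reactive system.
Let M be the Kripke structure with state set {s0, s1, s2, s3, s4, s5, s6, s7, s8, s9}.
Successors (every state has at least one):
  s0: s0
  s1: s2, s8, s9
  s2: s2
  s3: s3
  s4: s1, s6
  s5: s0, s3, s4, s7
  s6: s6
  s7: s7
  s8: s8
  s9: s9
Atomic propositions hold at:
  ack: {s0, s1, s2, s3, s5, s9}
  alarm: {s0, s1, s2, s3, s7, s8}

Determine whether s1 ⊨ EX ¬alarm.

Sat(¬alarm) = {s4, s5, s6, s9}
Sat(EX ¬alarm) = {s : some successor in {s4, s5, s6, s9}} = {s1, s4, s5, s6, s9}
s1 ∈ Sat(EX ¬alarm) = {s1, s4, s5, s6, s9}, so the formula holds at s1.

Yes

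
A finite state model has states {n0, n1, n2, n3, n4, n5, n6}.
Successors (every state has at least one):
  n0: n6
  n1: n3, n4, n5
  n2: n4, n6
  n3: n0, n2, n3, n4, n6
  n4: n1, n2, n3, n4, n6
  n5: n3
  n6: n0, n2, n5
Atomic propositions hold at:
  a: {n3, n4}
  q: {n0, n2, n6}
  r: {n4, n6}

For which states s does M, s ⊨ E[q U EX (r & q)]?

{n0, n2, n3, n4, n6}

Sat(r & q) = {n6}
Sat(EX (r & q)) = {s : some successor in {n6}} = {n0, n2, n3, n4}
E[q U EX (r & q)]: least fixpoint, start Z0 = Sat(EX (r & q)) = {n0, n2, n3, n4}, add states in Sat(q) with some successor in Z. Z1 = {n0, n2, n3, n4, n6}; fixed.
Sat(E[q U EX (r & q)]) = {n0, n2, n3, n4, n6}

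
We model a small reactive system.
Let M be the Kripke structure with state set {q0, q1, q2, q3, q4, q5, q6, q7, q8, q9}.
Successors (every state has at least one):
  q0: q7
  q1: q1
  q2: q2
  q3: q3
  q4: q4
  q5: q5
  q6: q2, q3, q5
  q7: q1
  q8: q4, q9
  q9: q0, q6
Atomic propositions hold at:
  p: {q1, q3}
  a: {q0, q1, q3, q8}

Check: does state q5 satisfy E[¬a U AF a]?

No

Sat(¬a) = {q2, q4, q5, q6, q7, q9}
AF a: least fixpoint, start Z0 = {q0, q1, q3, q8}, add states with every successor in Z. Z1 = {q0, q1, q3, q7, q8}; fixed.
Sat(AF a) = {q0, q1, q3, q7, q8}
E[¬a U AF a]: least fixpoint, start Z0 = Sat(AF a) = {q0, q1, q3, q7, q8}, add states in Sat(¬a) with some successor in Z. Z1 = {q0, q1, q3, q6, q7, q8, q9}; fixed.
Sat(E[¬a U AF a]) = {q0, q1, q3, q6, q7, q8, q9}
q5 ∉ Sat(E[¬a U AF a]) = {q0, q1, q3, q6, q7, q8, q9}, so the formula does not hold at q5.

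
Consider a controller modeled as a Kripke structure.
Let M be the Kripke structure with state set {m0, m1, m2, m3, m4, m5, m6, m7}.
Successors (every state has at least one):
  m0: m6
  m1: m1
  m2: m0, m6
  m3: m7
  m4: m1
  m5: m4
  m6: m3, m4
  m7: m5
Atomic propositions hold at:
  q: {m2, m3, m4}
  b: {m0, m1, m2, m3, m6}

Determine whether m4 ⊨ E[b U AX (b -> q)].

No

Sat(b -> q) = {m2, m3, m4, m5, m7}
Sat(AX (b -> q)) = {s : every successor in {m2, m3, m4, m5, m7}} = {m3, m5, m6, m7}
E[b U AX (b -> q)]: least fixpoint, start Z0 = Sat(AX (b -> q)) = {m3, m5, m6, m7}, add states in Sat(b) with some successor in Z. Z1 = {m0, m2, m3, m5, m6, m7}; fixed.
Sat(E[b U AX (b -> q)]) = {m0, m2, m3, m5, m6, m7}
m4 ∉ Sat(E[b U AX (b -> q)]) = {m0, m2, m3, m5, m6, m7}, so the formula does not hold at m4.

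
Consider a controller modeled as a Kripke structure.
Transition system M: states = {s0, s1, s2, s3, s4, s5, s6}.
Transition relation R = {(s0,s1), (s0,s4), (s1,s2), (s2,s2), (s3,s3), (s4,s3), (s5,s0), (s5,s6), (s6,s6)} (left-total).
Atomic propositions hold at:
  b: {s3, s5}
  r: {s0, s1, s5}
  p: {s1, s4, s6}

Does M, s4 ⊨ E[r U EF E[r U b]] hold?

Yes

E[r U b]: least fixpoint, start Z0 = Sat(b) = {s3, s5}, add states in Sat(r) with some successor in Z. Already a fixed point.
Sat(E[r U b]) = {s3, s5}
EF E[r U b]: least fixpoint, start Z0 = {s3, s5}, add states with some successor in Z. Z1 = {s3, s4, s5}; Z2 = {s0, s3, s4, s5}; fixed.
Sat(EF E[r U b]) = {s0, s3, s4, s5}
E[r U EF E[r U b]]: least fixpoint, start Z0 = Sat(EF E[r U b]) = {s0, s3, s4, s5}, add states in Sat(r) with some successor in Z. Already a fixed point.
Sat(E[r U EF E[r U b]]) = {s0, s3, s4, s5}
s4 ∈ Sat(E[r U EF E[r U b]]) = {s0, s3, s4, s5}, so the formula holds at s4.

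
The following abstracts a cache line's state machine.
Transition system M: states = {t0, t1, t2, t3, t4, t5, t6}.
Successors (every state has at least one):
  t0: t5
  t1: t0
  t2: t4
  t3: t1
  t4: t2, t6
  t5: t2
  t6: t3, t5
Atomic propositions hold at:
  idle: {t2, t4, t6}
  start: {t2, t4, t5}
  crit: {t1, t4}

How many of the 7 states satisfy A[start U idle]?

A[start U idle]: least fixpoint, start Z0 = Sat(idle) = {t2, t4, t6}, add states in Sat(start) with every successor in Z. Z1 = {t2, t4, t5, t6}; fixed.
Sat(A[start U idle]) = {t2, t4, t5, t6}
|Sat(A[start U idle])| = |{t2, t4, t5, t6}| = 4.

4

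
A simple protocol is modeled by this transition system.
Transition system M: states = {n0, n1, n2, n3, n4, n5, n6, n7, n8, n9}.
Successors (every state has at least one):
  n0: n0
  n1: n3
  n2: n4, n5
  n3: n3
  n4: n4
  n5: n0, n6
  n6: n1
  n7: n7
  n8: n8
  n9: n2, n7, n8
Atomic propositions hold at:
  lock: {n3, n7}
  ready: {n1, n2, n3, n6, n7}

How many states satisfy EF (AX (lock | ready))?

Sat(lock | ready) = {n1, n2, n3, n6, n7}
Sat(AX (lock | ready)) = {s : every successor in {n1, n2, n3, n6, n7}} = {n1, n3, n6, n7}
EF (AX (lock | ready)): least fixpoint, start Z0 = {n1, n3, n6, n7}, add states with some successor in Z. Z1 = {n1, n3, n5, n6, n7, n9}; Z2 = {n1, n2, n3, n5, n6, n7, n9}; fixed.
Sat(EF (AX (lock | ready))) = {n1, n2, n3, n5, n6, n7, n9}
|Sat(EF (AX (lock | ready)))| = |{n1, n2, n3, n5, n6, n7, n9}| = 7.

7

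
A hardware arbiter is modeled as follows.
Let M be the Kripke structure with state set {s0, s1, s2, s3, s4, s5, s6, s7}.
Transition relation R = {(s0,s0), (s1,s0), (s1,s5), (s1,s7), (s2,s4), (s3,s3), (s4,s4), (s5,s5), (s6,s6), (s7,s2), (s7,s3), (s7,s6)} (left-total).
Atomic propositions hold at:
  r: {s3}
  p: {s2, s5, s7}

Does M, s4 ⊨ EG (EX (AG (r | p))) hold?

Sat(r | p) = {s2, s3, s5, s7}
AG (r | p): greatest fixpoint, start Z0 = {s2, s3, s5, s7}, keep only states in Sat with every successor in Z. Z1 = {s3, s5}; fixed.
Sat(AG (r | p)) = {s3, s5}
Sat(EX (AG (r | p))) = {s : some successor in {s3, s5}} = {s1, s3, s5, s7}
EG (EX (AG (r | p))): greatest fixpoint, start Z0 = {s1, s3, s5, s7}, keep only states in Sat with some successor in Z. Already a fixed point.
Sat(EG (EX (AG (r | p)))) = {s1, s3, s5, s7}
s4 ∉ Sat(EG (EX (AG (r | p)))) = {s1, s3, s5, s7}, so the formula does not hold at s4.

No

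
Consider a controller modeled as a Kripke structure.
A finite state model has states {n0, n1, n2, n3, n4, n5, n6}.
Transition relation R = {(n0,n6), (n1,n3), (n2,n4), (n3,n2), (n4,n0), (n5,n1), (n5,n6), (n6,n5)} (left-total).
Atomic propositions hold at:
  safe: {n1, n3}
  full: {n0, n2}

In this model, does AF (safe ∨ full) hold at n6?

No

Sat(safe ∨ full) = {n0, n1, n2, n3}
AF (safe ∨ full): least fixpoint, start Z0 = {n0, n1, n2, n3}, add states with every successor in Z. Z1 = {n0, n1, n2, n3, n4}; fixed.
Sat(AF (safe ∨ full)) = {n0, n1, n2, n3, n4}
n6 ∉ Sat(AF (safe ∨ full)) = {n0, n1, n2, n3, n4}, so the formula does not hold at n6.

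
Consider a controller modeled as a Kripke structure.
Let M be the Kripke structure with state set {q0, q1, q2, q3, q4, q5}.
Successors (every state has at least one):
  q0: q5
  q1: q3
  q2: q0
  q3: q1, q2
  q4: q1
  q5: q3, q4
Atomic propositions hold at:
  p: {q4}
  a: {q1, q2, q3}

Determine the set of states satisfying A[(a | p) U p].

{q4}

Sat(a | p) = {q1, q2, q3, q4}
A[(a | p) U p]: least fixpoint, start Z0 = Sat(p) = {q4}, add states in Sat(a | p) with every successor in Z. Already a fixed point.
Sat(A[(a | p) U p]) = {q4}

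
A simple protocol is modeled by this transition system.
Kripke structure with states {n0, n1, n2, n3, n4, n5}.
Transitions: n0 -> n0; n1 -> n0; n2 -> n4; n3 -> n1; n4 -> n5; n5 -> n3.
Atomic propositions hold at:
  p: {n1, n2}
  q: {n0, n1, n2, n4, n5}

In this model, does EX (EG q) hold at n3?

EG q: greatest fixpoint, start Z0 = {n0, n1, n2, n4, n5}, keep only states in Sat with some successor in Z. Z1 = {n0, n1, n2, n4}; Z2 = {n0, n1, n2}; Z3 = {n0, n1}; fixed.
Sat(EG q) = {n0, n1}
Sat(EX (EG q)) = {s : some successor in {n0, n1}} = {n0, n1, n3}
n3 ∈ Sat(EX (EG q)) = {n0, n1, n3}, so the formula holds at n3.

Yes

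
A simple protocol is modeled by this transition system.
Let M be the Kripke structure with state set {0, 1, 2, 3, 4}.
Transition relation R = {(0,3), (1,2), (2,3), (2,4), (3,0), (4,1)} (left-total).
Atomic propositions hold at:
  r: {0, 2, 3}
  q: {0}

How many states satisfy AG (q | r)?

2

Sat(q | r) = {0, 2, 3}
AG (q | r): greatest fixpoint, start Z0 = {0, 2, 3}, keep only states in Sat with every successor in Z. Z1 = {0, 3}; fixed.
Sat(AG (q | r)) = {0, 3}
|Sat(AG (q | r))| = |{0, 3}| = 2.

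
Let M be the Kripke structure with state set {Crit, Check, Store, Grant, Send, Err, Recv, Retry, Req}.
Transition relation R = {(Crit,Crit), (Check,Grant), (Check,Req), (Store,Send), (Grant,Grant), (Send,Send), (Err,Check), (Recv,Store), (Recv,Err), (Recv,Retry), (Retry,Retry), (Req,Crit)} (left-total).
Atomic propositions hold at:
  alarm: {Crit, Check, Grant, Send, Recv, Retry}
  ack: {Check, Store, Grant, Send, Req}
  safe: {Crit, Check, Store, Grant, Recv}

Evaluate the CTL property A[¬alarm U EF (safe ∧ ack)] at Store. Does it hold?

Yes

Sat(¬alarm) = {Store, Err, Req}
Sat(safe ∧ ack) = {Check, Store, Grant}
EF (safe ∧ ack): least fixpoint, start Z0 = {Check, Store, Grant}, add states with some successor in Z. Z1 = {Check, Store, Grant, Err, Recv}; fixed.
Sat(EF (safe ∧ ack)) = {Check, Store, Grant, Err, Recv}
A[¬alarm U EF (safe ∧ ack)]: least fixpoint, start Z0 = Sat(EF (safe ∧ ack)) = {Check, Store, Grant, Err, Recv}, add states in Sat(¬alarm) with every successor in Z. Already a fixed point.
Sat(A[¬alarm U EF (safe ∧ ack)]) = {Check, Store, Grant, Err, Recv}
Store ∈ Sat(A[¬alarm U EF (safe ∧ ack)]) = {Check, Store, Grant, Err, Recv}, so the formula holds at Store.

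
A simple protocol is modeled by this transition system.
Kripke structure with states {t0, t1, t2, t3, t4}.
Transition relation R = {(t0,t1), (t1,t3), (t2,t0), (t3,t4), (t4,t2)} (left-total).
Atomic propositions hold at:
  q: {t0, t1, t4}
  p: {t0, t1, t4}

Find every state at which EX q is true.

Sat(EX q) = {s : some successor in {t0, t1, t4}} = {t0, t2, t3}

{t0, t2, t3}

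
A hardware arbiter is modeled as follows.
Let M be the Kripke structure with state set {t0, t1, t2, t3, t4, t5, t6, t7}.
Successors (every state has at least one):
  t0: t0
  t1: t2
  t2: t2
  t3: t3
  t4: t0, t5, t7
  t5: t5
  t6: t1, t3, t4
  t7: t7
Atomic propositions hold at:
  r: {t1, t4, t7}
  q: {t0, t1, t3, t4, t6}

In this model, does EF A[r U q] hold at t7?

No

A[r U q]: least fixpoint, start Z0 = Sat(q) = {t0, t1, t3, t4, t6}, add states in Sat(r) with every successor in Z. Already a fixed point.
Sat(A[r U q]) = {t0, t1, t3, t4, t6}
EF A[r U q]: least fixpoint, start Z0 = {t0, t1, t3, t4, t6}, add states with some successor in Z. Already a fixed point.
Sat(EF A[r U q]) = {t0, t1, t3, t4, t6}
t7 ∉ Sat(EF A[r U q]) = {t0, t1, t3, t4, t6}, so the formula does not hold at t7.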